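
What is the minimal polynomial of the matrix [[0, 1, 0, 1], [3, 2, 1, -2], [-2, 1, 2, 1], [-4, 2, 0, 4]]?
The characteristic polynomial factors as (x - 2)^4. The minimal polynomial is ∏(x - λ)^{k_λ} where k_λ is the size of the largest Jordan block at λ.

For λ = 2: rank(A - 2I) = 2, and the largest Jordan block has size 3 (the smallest k with rank((A - 2I)^k) = rank((A - 2I)^(k+1))).

So m_A(x) = (x - 2)^3.

m_A(x) = (x - 2)^3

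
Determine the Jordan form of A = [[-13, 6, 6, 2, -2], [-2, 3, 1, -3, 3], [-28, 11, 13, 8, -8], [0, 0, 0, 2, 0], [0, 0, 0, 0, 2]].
The characteristic polynomial is det(xI - A) = (x - 2)^4(x + 1), so the eigenvalues are -1 (algebraic multiplicity 1), 2 (algebraic multiplicity 4).

For λ = -1: algebraic multiplicity 1 gives one 1×1 block.

For λ = 2: rank(A - 2I) = 3, rank((A - 2I)^2) = 2, rank((A - 2I)^3) = 1. The eigenspace has dimension 5 - 3 = 2, so there are 2 Jordan blocks; the rank sequence gives block sizes [3, 1].

Assembling the blocks gives the Jordan form J above.

J = [[-1, 0, 0, 0, 0], [0, 2, 1, 0, 0], [0, 0, 2, 1, 0], [0, 0, 0, 2, 0], [0, 0, 0, 0, 2]]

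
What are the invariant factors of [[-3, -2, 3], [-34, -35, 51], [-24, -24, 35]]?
x + 1, (x + 1)^2

The Jordan structure of A has elementary divisors (x + 1)^2, (x + 1). Arranging the block sizes at each eigenvalue in decreasing order and taking row products gives the invariant factors.

Invariant factors (smallest first, each dividing the next): x + 1, (x + 1)^2.

Check: the last factor (x + 1)^2 is the minimal polynomial, and the product (x + 1)^3 is the characteristic polynomial.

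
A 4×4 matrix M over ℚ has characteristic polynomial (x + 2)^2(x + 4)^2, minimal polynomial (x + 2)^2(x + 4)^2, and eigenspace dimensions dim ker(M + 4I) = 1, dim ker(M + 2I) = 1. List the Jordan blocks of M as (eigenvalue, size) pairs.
Jordan blocks: (-4, 2), (-2, 2)

λ = -4: algebraic multiplicity 2 (exponent in χ_M), largest block size 2 (exponent in m_M), 1 block (geometric multiplicity). This forces block sizes [2].
λ = -2: algebraic multiplicity 2 (exponent in χ_M), largest block size 2 (exponent in m_M), 1 block (geometric multiplicity). This forces block sizes [2].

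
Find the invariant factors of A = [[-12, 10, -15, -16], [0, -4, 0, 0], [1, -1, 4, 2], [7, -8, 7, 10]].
(x - 3)^2(x + 4)^2

The Jordan structure of A has elementary divisors (x + 4)^2, (x - 3)^2. Arranging the block sizes at each eigenvalue in decreasing order and taking row products gives the invariant factors.

Invariant factors (smallest first, each dividing the next): (x - 3)^2(x + 4)^2.

Check: the last factor (x - 3)^2(x + 4)^2 is the minimal polynomial, and the product (x - 3)^2(x + 4)^2 is the characteristic polynomial.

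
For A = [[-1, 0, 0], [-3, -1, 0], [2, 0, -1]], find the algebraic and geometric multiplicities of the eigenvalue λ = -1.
algebraic multiplicity 3, geometric multiplicity 2

The characteristic polynomial is (x + 1)^3, so the factor x + 1 appears with exponent 3: the algebraic multiplicity is 3.

rank(A + I) = 1, so the eigenspace has dimension 3 - 1 = 2: the geometric multiplicity is 2.

Since 2 < 3, A is not diagonalizable.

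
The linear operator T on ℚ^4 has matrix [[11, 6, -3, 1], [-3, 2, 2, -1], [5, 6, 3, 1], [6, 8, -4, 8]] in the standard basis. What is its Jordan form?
J = [[6, 1, 0, 0], [0, 6, 1, 0], [0, 0, 6, 0], [0, 0, 0, 6]]

The characteristic polynomial is det(xI - A) = (x - 6)^4, so the eigenvalues are 6 (algebraic multiplicity 4).

For λ = 6: rank(A - 6I) = 2, rank((A - 6I)^2) = 1, rank((A - 6I)^3) = 0. The eigenspace has dimension 4 - 2 = 2, so there are 2 Jordan blocks; the rank sequence gives block sizes [3, 1].

Assembling the blocks gives the Jordan form J above.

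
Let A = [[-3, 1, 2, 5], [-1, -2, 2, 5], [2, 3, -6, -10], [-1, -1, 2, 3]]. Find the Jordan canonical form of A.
The characteristic polynomial is det(xI - A) = (x + 2)^4, so the eigenvalues are -2 (algebraic multiplicity 4).

For λ = -2: rank(A + 2I) = 2, rank((A + 2I)^2) = 1, rank((A + 2I)^3) = 0. The eigenspace has dimension 4 - 2 = 2, so there are 2 Jordan blocks; the rank sequence gives block sizes [3, 1].

Assembling the blocks gives the Jordan form J above.

J = [[-2, 1, 0, 0], [0, -2, 1, 0], [0, 0, -2, 0], [0, 0, 0, -2]]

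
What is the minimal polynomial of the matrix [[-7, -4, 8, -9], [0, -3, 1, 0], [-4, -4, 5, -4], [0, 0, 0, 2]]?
The characteristic polynomial factors as (x - 2)(x + 1)^2(x + 3). The minimal polynomial is ∏(x - λ)^{k_λ} where k_λ is the size of the largest Jordan block at λ.

For λ = -3: rank(A + 3I) = 3, and the largest Jordan block has size 1 (the smallest k with rank((A + 3I)^k) = rank((A + 3I)^(k+1))).
For λ = -1: rank(A + I) = 3, and the largest Jordan block has size 2 (the smallest k with rank((A + I)^k) = rank((A + I)^(k+1))).
For λ = 2: rank(A - 2I) = 3, and the largest Jordan block has size 1 (the smallest k with rank((A - 2I)^k) = rank((A - 2I)^(k+1))).

So m_A(x) = (x - 2)(x + 1)^2(x + 3).

m_A(x) = (x - 2)(x + 1)^2(x + 3)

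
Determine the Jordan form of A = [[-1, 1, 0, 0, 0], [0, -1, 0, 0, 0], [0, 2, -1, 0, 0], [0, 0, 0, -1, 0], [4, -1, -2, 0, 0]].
J = [[-1, 1, 0, 0, 0], [0, -1, 0, 0, 0], [0, 0, -1, 0, 0], [0, 0, 0, -1, 0], [0, 0, 0, 0, 0]]

The characteristic polynomial is det(xI - A) = x(x + 1)^4, so the eigenvalues are -1 (algebraic multiplicity 4), 0 (algebraic multiplicity 1).

For λ = -1: rank(A + I) = 2, rank((A + I)^2) = 1. The eigenspace has dimension 5 - 2 = 3, so there are 3 Jordan blocks; the rank sequence gives block sizes [2, 1, 1].

For λ = 0: algebraic multiplicity 1 gives one 1×1 block.

Assembling the blocks gives the Jordan form J above.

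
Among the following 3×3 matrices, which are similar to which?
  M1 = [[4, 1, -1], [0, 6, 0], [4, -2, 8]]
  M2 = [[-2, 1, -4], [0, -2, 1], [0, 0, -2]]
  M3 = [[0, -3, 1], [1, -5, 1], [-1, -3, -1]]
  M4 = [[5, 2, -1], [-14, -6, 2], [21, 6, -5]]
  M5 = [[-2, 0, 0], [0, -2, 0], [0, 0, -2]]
Characteristic polynomials: χ_{M1} = (x - 6)^3, χ_{M2} = (x + 2)^3, χ_{M3} = (x + 2)^3, χ_{M4} = (x + 2)^3, χ_{M5} = (x + 2)^3.

{M1}: invariant factors x - 6, (x - 6)^2.

{M2, M3}: invariant factors (x + 2)^3.

{M4}: invariant factors x + 2, (x + 2)^2.

{M5}: invariant factors x + 2, x + 2, x + 2.

Matrices are similar if and only if their invariant-factor lists agree; the partition into similarity classes is {M1}, {M2, M3}, {M4}, {M5}.

4 classes: {M1}, {M2, M3}, {M4}, {M5}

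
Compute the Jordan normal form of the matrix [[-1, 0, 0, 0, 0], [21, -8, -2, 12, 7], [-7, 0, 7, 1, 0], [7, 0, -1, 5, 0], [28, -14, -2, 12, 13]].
The characteristic polynomial is det(xI - A) = (x - 6)^3(x + 1)^2, so the eigenvalues are -1 (algebraic multiplicity 2), 6 (algebraic multiplicity 3).

For λ = -1: rank(A + I) = 3. The eigenspace has dimension 5 - 3 = 2, so there are 2 Jordan blocks; the rank sequence gives block sizes [1, 1].

For λ = 6: rank(A - 6I) = 3, rank((A - 6I)^2) = 2. The eigenspace has dimension 5 - 3 = 2, so there are 2 Jordan blocks; the rank sequence gives block sizes [2, 1].

Assembling the blocks gives the Jordan form J above.

J = [[-1, 0, 0, 0, 0], [0, -1, 0, 0, 0], [0, 0, 6, 1, 0], [0, 0, 0, 6, 0], [0, 0, 0, 0, 6]]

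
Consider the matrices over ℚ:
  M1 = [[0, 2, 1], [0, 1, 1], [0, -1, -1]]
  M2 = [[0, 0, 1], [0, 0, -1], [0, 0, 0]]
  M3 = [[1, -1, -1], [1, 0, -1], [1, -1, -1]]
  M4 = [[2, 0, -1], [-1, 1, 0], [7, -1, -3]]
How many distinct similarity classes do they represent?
Characteristic polynomials: χ_{M1} = x^3, χ_{M2} = x^3, χ_{M3} = x^3, χ_{M4} = x^3.

{M1, M3, M4}: invariant factors x^3.

{M2}: invariant factors x, x^2.

Matrices are similar if and only if their invariant-factor lists agree; the partition into similarity classes is {M1, M3, M4}, {M2}.

2 classes: {M1, M3, M4}, {M2}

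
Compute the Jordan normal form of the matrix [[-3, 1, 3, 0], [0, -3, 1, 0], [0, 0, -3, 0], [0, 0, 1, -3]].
The characteristic polynomial is det(xI - A) = (x + 3)^4, so the eigenvalues are -3 (algebraic multiplicity 4).

For λ = -3: rank(A + 3I) = 2, rank((A + 3I)^2) = 1, rank((A + 3I)^3) = 0. The eigenspace has dimension 4 - 2 = 2, so there are 2 Jordan blocks; the rank sequence gives block sizes [3, 1].

Assembling the blocks gives the Jordan form J above.

J = [[-3, 1, 0, 0], [0, -3, 1, 0], [0, 0, -3, 0], [0, 0, 0, -3]]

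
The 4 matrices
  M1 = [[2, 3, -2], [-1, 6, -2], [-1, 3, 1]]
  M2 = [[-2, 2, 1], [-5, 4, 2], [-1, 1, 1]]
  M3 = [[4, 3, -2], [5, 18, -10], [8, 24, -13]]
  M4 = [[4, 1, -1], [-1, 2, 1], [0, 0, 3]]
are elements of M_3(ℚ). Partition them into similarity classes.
Characteristic polynomials: χ_{M1} = (x - 3)^3, χ_{M2} = (x - 1)^3, χ_{M3} = (x - 3)^3, χ_{M4} = (x - 3)^3.

{M1, M3, M4}: invariant factors x - 3, (x - 3)^2.

{M2}: invariant factors (x - 1)^3.

Matrices are similar if and only if their invariant-factor lists agree; the partition into similarity classes is {M1, M3, M4}, {M2}.

2 classes: {M1, M3, M4}, {M2}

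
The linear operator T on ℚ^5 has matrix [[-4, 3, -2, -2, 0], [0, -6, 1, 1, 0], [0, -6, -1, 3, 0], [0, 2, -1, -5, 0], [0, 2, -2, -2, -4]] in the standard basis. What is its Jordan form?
The characteristic polynomial is det(xI - A) = (x + 4)^5, so the eigenvalues are -4 (algebraic multiplicity 5).

For λ = -4: rank(A + 4I) = 2, rank((A + 4I)^2) = 1, rank((A + 4I)^3) = 0. The eigenspace has dimension 5 - 2 = 3, so there are 3 Jordan blocks; the rank sequence gives block sizes [3, 1, 1].

Assembling the blocks gives the Jordan form J above.

J = [[-4, 1, 0, 0, 0], [0, -4, 1, 0, 0], [0, 0, -4, 0, 0], [0, 0, 0, -4, 0], [0, 0, 0, 0, -4]]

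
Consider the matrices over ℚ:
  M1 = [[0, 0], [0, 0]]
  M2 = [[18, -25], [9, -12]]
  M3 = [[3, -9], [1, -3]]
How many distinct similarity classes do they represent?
Characteristic polynomials: χ_{M1} = x^2, χ_{M2} = (x - 3)^2, χ_{M3} = x^2.

{M1}: invariant factors x, x.

{M2}: invariant factors (x - 3)^2.

{M3}: invariant factors x^2.

Matrices are similar if and only if their invariant-factor lists agree; the partition into similarity classes is {M1}, {M2}, {M3}.

3 classes: {M1}, {M2}, {M3}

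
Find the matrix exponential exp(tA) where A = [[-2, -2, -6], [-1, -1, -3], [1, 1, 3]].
e^{tA} = [[1 - 2*t, -2*t, -6*t], [-t, 1 - t, -3*t], [t, t, 3*t + 1]]

A has Jordan form J = [[0, 1, 0], [0, 0, 0], [0, 0, 0]] with A = PJP^{-1}, so e^{tA} = P e^{tJ} P^{-1}.

For a Jordan block J_k(λ), e^{tJ_k(λ)} = e^{λt} · (I + tN + t^2 N^2/2! + ... + t^{k-1} N^{k-1}/(k-1)!) where N is the nilpotent superdiagonal part.

Assembling the blocks and conjugating back gives the entries of e^{tA} as shown above.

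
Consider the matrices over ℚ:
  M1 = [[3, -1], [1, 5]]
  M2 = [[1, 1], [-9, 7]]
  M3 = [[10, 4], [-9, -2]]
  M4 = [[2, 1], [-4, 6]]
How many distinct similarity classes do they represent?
Characteristic polynomials: χ_{M1} = (x - 4)^2, χ_{M2} = (x - 4)^2, χ_{M3} = (x - 4)^2, χ_{M4} = (x - 4)^2.

{M1, M2, M3, M4}: invariant factors (x - 4)^2.

Matrices are similar if and only if their invariant-factor lists agree; the partition into similarity classes is {M1, M2, M3, M4}.

1 class: {M1, M2, M3, M4}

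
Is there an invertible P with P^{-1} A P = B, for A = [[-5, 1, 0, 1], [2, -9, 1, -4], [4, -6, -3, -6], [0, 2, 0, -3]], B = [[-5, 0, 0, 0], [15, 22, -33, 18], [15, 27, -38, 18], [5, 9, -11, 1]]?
No.

Both have characteristic polynomial (x + 5)^4, but the minimal polynomial of A is (x + 5)^3 while the minimal polynomial of B is (x + 5)^2. The minimal polynomial is a similarity invariant, so A and B are not similar.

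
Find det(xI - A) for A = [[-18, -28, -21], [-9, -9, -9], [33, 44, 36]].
χ_A(x) = (x - 3)^3

xI - A = [[x + 18, 28, 21], [9, x + 9, 9], [-33, -44, x - 36]].

Expanding det(xI - A) along the first row:
det(xI - A) = + (x + 18)·det([[x + 9, 9], [-44, x - 36]]) - (28)·det([[9, 9], [-33, x - 36]]) + (21)·det([[9, x + 9], [-33, -44]]).

Evaluating gives χ_A(x) = x^3 - 9x^2 + 27x - 27 = (x - 3)^3.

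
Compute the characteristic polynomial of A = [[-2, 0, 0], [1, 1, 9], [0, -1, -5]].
xI - A = [[x + 2, 0, 0], [-1, x - 1, -9], [0, 1, x + 5]].

Expanding det(xI - A) along the first row:
det(xI - A) = + (x + 2)·det([[x - 1, -9], [1, x + 5]]) - (0)·det([[-1, -9], [0, x + 5]]) + (0)·det([[-1, x - 1], [0, 1]]).

Evaluating gives χ_A(x) = x^3 + 6x^2 + 12x + 8 = (x + 2)^3.

χ_A(x) = (x + 2)^3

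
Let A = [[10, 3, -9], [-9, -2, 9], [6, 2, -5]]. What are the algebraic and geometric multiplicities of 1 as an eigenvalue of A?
algebraic multiplicity 3, geometric multiplicity 2

The characteristic polynomial is (x - 1)^3, so the factor x - 1 appears with exponent 3: the algebraic multiplicity is 3.

rank(A - I) = 1, so the eigenspace has dimension 3 - 1 = 2: the geometric multiplicity is 2.

Since 2 < 3, A is not diagonalizable.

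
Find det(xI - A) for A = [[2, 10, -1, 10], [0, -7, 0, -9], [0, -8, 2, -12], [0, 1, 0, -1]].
xI - A = [[x - 2, -10, 1, -10], [0, x + 7, 0, 9], [0, 8, x - 2, 12], [0, -1, 0, x + 1]].

Expanding det(xI - A) along the first row:
det(xI - A) = + (x - 2)·det([[x + 7, 0, 9], [8, x - 2, 12], [-1, 0, x + 1]]) - (-10)·det([[0, 0, 9], [0, x - 2, 12], [0, 0, x + 1]]) + (1)·det([[0, x + 7, 9], [0, 8, 12], [0, -1, x + 1]]) - (-10)·det([[0, x + 7, 0], [0, 8, x - 2], [0, -1, 0]]).

Evaluating gives χ_A(x) = x^4 + 4x^3 - 12x^2 - 32x + 64 = (x - 2)^2(x + 4)^2.

χ_A(x) = (x - 2)^2(x + 4)^2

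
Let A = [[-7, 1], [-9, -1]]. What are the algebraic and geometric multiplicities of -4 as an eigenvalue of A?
algebraic multiplicity 2, geometric multiplicity 1

The characteristic polynomial is (x + 4)^2, so the factor x + 4 appears with exponent 2: the algebraic multiplicity is 2.

rank(A + 4I) = 1, so the eigenspace has dimension 2 - 1 = 1: the geometric multiplicity is 1.

Since 1 < 2, A is not diagonalizable.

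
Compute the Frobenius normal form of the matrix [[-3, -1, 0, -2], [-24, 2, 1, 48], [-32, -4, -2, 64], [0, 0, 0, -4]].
R = [[-4, 0, 0, 0], [0, 0, 0, 80], [0, 1, 0, 24], [0, 0, 1, -3]]

The invariant factors of A (the non-unit diagonal entries of the Smith normal form of xI - A over ℚ[x]) are x + 4, (x - 5)(x + 4)^2, each dividing the next. The characteristic polynomial is their product, (x - 5)(x + 4)^3.

The rational canonical form is the block-diagonal matrix of companion matrices C(f_i):
R = [[-4, 0, 0, 0], [0, 0, 0, 80], [0, 1, 0, 24], [0, 0, 1, -3]].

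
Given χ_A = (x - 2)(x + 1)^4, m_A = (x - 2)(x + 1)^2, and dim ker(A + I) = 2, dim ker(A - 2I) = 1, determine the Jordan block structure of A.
Jordan blocks: (-1, 2), (-1, 2), (2, 1)

λ = -1: algebraic multiplicity 4 (exponent in χ_A), largest block size 2 (exponent in m_A), 2 blocks (geometric multiplicity). These force block sizes [2, 2].
λ = 2: algebraic multiplicity 1 (exponent in χ_A), largest block size 1 (exponent in m_A), 1 block (geometric multiplicity). This forces block sizes [1].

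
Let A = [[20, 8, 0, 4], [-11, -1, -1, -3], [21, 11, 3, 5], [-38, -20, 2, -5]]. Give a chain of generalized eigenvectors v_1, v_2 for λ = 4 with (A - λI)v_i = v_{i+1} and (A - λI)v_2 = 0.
We seek v_1 ∈ ker((A - 4I)^2) \ ker(A - 4I), then set v_{i+1} = (A - 4I) v_i.

One such chain is v_1 = [[-2, 4, 1, 0]]^T, v_2 = [[0, 1, 1, -2]]^T. Check: (A - 4I) v_2 = [[0, 0, 0, 0]]^T = 0.

v_1 = [[-2, 4, 1, 0]]^T, v_2 = [[0, 1, 1, -2]]^T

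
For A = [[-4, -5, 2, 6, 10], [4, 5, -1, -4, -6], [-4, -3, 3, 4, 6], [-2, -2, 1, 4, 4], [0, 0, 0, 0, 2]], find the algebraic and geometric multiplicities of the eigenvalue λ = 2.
The characteristic polynomial is (x - 2)^5, so the factor x - 2 appears with exponent 5: the algebraic multiplicity is 5.

rank(A - 2I) = 2, so the eigenspace has dimension 5 - 2 = 3: the geometric multiplicity is 3.

Since 3 < 5, A is not diagonalizable.

algebraic multiplicity 5, geometric multiplicity 3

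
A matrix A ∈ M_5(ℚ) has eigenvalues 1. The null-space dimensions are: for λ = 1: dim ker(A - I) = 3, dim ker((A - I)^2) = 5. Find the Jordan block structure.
Jordan blocks: (1, 2), (1, 2), (1, 1)

λ = 1: successive nullity increments [3, 2] count blocks of size ≥ k; block sizes are [2, 2, 1].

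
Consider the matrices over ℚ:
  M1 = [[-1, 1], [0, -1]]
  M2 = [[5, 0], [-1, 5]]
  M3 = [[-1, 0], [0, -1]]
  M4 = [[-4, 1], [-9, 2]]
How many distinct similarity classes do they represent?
3 classes: {M1, M4}, {M2}, {M3}

Characteristic polynomials: χ_{M1} = (x + 1)^2, χ_{M2} = (x - 5)^2, χ_{M3} = (x + 1)^2, χ_{M4} = (x + 1)^2.

{M1, M4}: invariant factors (x + 1)^2.

{M2}: invariant factors (x - 5)^2.

{M3}: invariant factors x + 1, x + 1.

Matrices are similar if and only if their invariant-factor lists agree; the partition into similarity classes is {M1, M4}, {M2}, {M3}.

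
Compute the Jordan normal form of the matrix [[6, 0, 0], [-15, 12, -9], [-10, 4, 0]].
The characteristic polynomial is det(xI - A) = (x - 6)^3, so the eigenvalues are 6 (algebraic multiplicity 3).

For λ = 6: rank(A - 6I) = 1, rank((A - 6I)^2) = 0. The eigenspace has dimension 3 - 1 = 2, so there are 2 Jordan blocks; the rank sequence gives block sizes [2, 1].

Assembling the blocks gives the Jordan form J above.

J = [[6, 1, 0], [0, 6, 0], [0, 0, 6]]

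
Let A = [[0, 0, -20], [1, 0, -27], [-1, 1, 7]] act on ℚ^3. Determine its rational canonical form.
R = [[0, 0, -20], [1, 0, -7], [0, 1, 7]]

The invariant factors of A (the non-unit diagonal entries of the Smith normal form of xI - A over ℚ[x]) are (x - 4)(x^2 - 3x - 5), each dividing the next. The characteristic polynomial is their product, (x - 4)(x^2 - 3x - 5).

The rational canonical form is the block-diagonal matrix of companion matrices C(f_i):
R = [[0, 0, -20], [1, 0, -7], [0, 1, 7]].

Note the characteristic polynomial does not split into linear factors over ℚ, so A has no Jordan form over ℚ; the rational canonical form exists over any field.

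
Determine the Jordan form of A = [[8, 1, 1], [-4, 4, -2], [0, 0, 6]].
J = [[6, 1, 0], [0, 6, 0], [0, 0, 6]]

The characteristic polynomial is det(xI - A) = (x - 6)^3, so the eigenvalues are 6 (algebraic multiplicity 3).

For λ = 6: rank(A - 6I) = 1, rank((A - 6I)^2) = 0. The eigenspace has dimension 3 - 1 = 2, so there are 2 Jordan blocks; the rank sequence gives block sizes [2, 1].

Assembling the blocks gives the Jordan form J above.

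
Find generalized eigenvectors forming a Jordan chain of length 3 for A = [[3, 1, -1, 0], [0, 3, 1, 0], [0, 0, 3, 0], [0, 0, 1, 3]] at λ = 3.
We seek v_1 ∈ ker((A - 3I)^3) \ ker((A - 3I)^2), then set v_{i+1} = (A - 3I) v_i.

One such chain is v_1 = [[0, 0, 1, -1]]^T, v_2 = [[-1, 1, 0, 1]]^T, v_3 = [[1, 0, 0, 0]]^T. Check: (A - 3I) v_3 = [[0, 0, 0, 0]]^T = 0.

v_1 = [[0, 0, 1, -1]]^T, v_2 = [[-1, 1, 0, 1]]^T, v_3 = [[1, 0, 0, 0]]^T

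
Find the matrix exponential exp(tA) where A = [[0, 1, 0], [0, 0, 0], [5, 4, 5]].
e^{tA} = [[1, t, 0], [0, 1, 0], [e^{5*t} - 1, -t + e^{5*t} - 1, e^{5*t}]]

A has Jordan form J = [[0, 1, 0], [0, 0, 0], [0, 0, 5]] with A = PJP^{-1}, so e^{tA} = P e^{tJ} P^{-1}.

For a Jordan block J_k(λ), e^{tJ_k(λ)} = e^{λt} · (I + tN + t^2 N^2/2! + ... + t^{k-1} N^{k-1}/(k-1)!) where N is the nilpotent superdiagonal part.

Assembling the blocks and conjugating back gives the entries of e^{tA} as shown above.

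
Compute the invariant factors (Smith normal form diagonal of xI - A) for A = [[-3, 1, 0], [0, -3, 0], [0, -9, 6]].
(x - 6)(x + 3)^2

The Jordan structure of A has elementary divisors (x + 3)^2, (x - 6). Arranging the block sizes at each eigenvalue in decreasing order and taking row products gives the invariant factors.

Invariant factors (smallest first, each dividing the next): (x - 6)(x + 3)^2.

Check: the last factor (x - 6)(x + 3)^2 is the minimal polynomial, and the product (x - 6)(x + 3)^2 is the characteristic polynomial.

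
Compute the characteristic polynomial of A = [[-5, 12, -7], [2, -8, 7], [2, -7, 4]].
χ_A(x) = (x + 3)^3

xI - A = [[x + 5, -12, 7], [-2, x + 8, -7], [-2, 7, x - 4]].

Expanding det(xI - A) along the first row:
det(xI - A) = + (x + 5)·det([[x + 8, -7], [7, x - 4]]) - (-12)·det([[-2, -7], [-2, x - 4]]) + (7)·det([[-2, x + 8], [-2, 7]]).

Evaluating gives χ_A(x) = x^3 + 9x^2 + 27x + 27 = (x + 3)^3.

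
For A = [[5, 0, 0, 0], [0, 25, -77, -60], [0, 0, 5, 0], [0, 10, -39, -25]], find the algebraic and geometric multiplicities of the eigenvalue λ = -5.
The characteristic polynomial is (x - 5)^3(x + 5), so the factor x + 5 appears with exponent 1: the algebraic multiplicity is 1.

rank(A + 5I) = 3, so the eigenspace has dimension 4 - 3 = 1: the geometric multiplicity is 1.

algebraic multiplicity 1, geometric multiplicity 1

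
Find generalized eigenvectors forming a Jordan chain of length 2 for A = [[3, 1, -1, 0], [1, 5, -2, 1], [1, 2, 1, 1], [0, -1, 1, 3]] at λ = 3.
v_1 = [[-2, 7, 6, 3]]^T, v_2 = [[1, 3, 3, -1]]^T

We seek v_1 ∈ ker((A - 3I)^2) \ ker(A - 3I), then set v_{i+1} = (A - 3I) v_i.

One such chain is v_1 = [[-2, 7, 6, 3]]^T, v_2 = [[1, 3, 3, -1]]^T. Check: (A - 3I) v_2 = [[0, 0, 0, 0]]^T = 0.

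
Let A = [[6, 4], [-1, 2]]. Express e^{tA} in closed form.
e^{tA} = [[(2*t + 1)*e^{4*t}, 4*t*e^{4*t}], [-t*e^{4*t}, (1 - 2*t)*e^{4*t}]]

A has Jordan form J = [[4, 1], [0, 4]] with A = PJP^{-1}, so e^{tA} = P e^{tJ} P^{-1}.

For a Jordan block J_k(λ), e^{tJ_k(λ)} = e^{λt} · (I + tN + t^2 N^2/2! + ... + t^{k-1} N^{k-1}/(k-1)!) where N is the nilpotent superdiagonal part.

Assembling the blocks and conjugating back gives the entries of e^{tA} as shown above.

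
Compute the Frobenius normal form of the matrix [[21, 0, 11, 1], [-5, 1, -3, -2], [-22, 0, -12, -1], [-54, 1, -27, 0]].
R = [[0, 0, 0, 45], [1, 0, 0, 6], [0, 1, 0, -28], [0, 0, 1, 10]]

The invariant factors of A (the non-unit diagonal entries of the Smith normal form of xI - A over ℚ[x]) are (x - 5)(x - 3)^2(x + 1), each dividing the next. The characteristic polynomial is their product, (x - 5)(x - 3)^2(x + 1).

The rational canonical form is the block-diagonal matrix of companion matrices C(f_i):
R = [[0, 0, 0, 45], [1, 0, 0, 6], [0, 1, 0, -28], [0, 0, 1, 10]].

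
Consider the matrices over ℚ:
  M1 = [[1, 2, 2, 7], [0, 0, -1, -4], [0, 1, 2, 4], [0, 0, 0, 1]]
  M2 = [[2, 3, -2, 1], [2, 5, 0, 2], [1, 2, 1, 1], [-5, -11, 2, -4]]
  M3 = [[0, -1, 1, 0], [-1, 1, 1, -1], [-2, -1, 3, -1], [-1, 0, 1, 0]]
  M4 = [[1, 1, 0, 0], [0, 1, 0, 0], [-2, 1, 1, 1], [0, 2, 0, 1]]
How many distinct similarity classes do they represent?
Characteristic polynomials: χ_{M1} = (x - 1)^4, χ_{M2} = (x - 1)^4, χ_{M3} = (x - 1)^4, χ_{M4} = (x - 1)^4.

{M1, M2, M3, M4}: invariant factors (x - 1)^2, (x - 1)^2.

Matrices are similar if and only if their invariant-factor lists agree; the partition into similarity classes is {M1, M2, M3, M4}.

1 class: {M1, M2, M3, M4}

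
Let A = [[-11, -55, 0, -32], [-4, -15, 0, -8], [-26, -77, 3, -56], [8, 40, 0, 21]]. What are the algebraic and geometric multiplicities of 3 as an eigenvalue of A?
The characteristic polynomial is (x - 5)(x - 3)(x + 5)^2, so the factor x - 3 appears with exponent 1: the algebraic multiplicity is 1.

rank(A - 3I) = 3, so the eigenspace has dimension 4 - 3 = 1: the geometric multiplicity is 1.

algebraic multiplicity 1, geometric multiplicity 1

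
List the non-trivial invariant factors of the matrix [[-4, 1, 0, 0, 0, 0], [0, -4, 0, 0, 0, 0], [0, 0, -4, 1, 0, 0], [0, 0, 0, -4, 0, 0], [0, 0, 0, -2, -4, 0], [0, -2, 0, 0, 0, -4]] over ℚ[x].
The Jordan structure of A has elementary divisors (x + 4)^2, (x + 4)^2, (x + 4), (x + 4). Arranging the block sizes at each eigenvalue in decreasing order and taking row products gives the invariant factors.

Invariant factors (smallest first, each dividing the next): x + 4, x + 4, (x + 4)^2, (x + 4)^2.

Check: the last factor (x + 4)^2 is the minimal polynomial, and the product (x + 4)^6 is the characteristic polynomial.

x + 4, x + 4, (x + 4)^2, (x + 4)^2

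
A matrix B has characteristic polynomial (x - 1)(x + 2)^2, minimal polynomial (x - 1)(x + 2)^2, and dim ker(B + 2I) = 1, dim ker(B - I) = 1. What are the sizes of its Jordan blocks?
λ = -2: algebraic multiplicity 2 (exponent in χ_B), largest block size 2 (exponent in m_B), 1 block (geometric multiplicity). This forces block sizes [2].
λ = 1: algebraic multiplicity 1 (exponent in χ_B), largest block size 1 (exponent in m_B), 1 block (geometric multiplicity). This forces block sizes [1].

Jordan blocks: (-2, 2), (1, 1)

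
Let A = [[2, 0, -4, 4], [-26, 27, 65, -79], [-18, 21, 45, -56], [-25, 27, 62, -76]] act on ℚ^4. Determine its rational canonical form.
The invariant factors of A (the non-unit diagonal entries of the Smith normal form of xI - A over ℚ[x]) are (x + 2)(x^3 + 3x - 3), each dividing the next. The characteristic polynomial is their product, (x + 2)(x^3 + 3x - 3).

The rational canonical form is the block-diagonal matrix of companion matrices C(f_i):
R = [[0, 0, 0, 6], [1, 0, 0, -3], [0, 1, 0, -3], [0, 0, 1, -2]].

Note the characteristic polynomial does not split into linear factors over ℚ, so A has no Jordan form over ℚ; the rational canonical form exists over any field.

R = [[0, 0, 0, 6], [1, 0, 0, -3], [0, 1, 0, -3], [0, 0, 1, -2]]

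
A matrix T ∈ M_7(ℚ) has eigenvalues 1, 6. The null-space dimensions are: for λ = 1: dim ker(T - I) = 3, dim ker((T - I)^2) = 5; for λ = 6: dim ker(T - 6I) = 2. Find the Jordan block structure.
λ = 1: successive nullity increments [3, 2] count blocks of size ≥ k; block sizes are [2, 2, 1].
λ = 6: successive nullity increments [2] count blocks of size ≥ k; block sizes are [1, 1].

Jordan blocks: (1, 2), (1, 2), (1, 1), (6, 1), (6, 1)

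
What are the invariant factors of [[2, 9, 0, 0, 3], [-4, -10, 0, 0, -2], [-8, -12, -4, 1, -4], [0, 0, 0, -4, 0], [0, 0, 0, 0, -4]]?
x + 4, (x + 4)^2, (x + 4)^2

The Jordan structure of A has elementary divisors (x + 4)^2, (x + 4)^2, (x + 4). Arranging the block sizes at each eigenvalue in decreasing order and taking row products gives the invariant factors.

Invariant factors (smallest first, each dividing the next): x + 4, (x + 4)^2, (x + 4)^2.

Check: the last factor (x + 4)^2 is the minimal polynomial, and the product (x + 4)^5 is the characteristic polynomial.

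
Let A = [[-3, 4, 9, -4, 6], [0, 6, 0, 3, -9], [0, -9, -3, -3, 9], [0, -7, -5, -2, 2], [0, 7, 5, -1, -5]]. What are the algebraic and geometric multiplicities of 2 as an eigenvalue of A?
The characteristic polynomial is x(x - 2)(x + 3)^3, so the factor x - 2 appears with exponent 1: the algebraic multiplicity is 1.

rank(A - 2I) = 4, so the eigenspace has dimension 5 - 4 = 1: the geometric multiplicity is 1.

algebraic multiplicity 1, geometric multiplicity 1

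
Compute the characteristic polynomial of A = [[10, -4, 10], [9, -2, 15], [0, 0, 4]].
xI - A = [[x - 10, 4, -10], [-9, x + 2, -15], [0, 0, x - 4]].

Expanding det(xI - A) along the first row:
det(xI - A) = + (x - 10)·det([[x + 2, -15], [0, x - 4]]) - (4)·det([[-9, -15], [0, x - 4]]) + (-10)·det([[-9, x + 2], [0, 0]]).

Evaluating gives χ_A(x) = x^3 - 12x^2 + 48x - 64 = (x - 4)^3.

χ_A(x) = (x - 4)^3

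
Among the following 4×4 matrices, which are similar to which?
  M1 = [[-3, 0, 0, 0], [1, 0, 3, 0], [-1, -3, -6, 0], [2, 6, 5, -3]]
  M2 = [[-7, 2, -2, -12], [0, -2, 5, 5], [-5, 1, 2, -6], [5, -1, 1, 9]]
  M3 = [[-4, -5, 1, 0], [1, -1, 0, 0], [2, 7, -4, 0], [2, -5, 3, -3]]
Characteristic polynomials: χ_{M1} = (x + 3)^4, χ_{M2} = (x - 3)^2(x + 2)^2, χ_{M3} = (x + 3)^4.

{M1, M3}: invariant factors x + 3, (x + 3)^3.

{M2}: invariant factors x - 3, (x - 3)(x + 2)^2.

Matrices are similar if and only if their invariant-factor lists agree; the partition into similarity classes is {M1, M3}, {M2}.

2 classes: {M1, M3}, {M2}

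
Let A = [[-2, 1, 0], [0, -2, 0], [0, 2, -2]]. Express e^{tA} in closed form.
A has Jordan form J = [[-2, 1, 0], [0, -2, 0], [0, 0, -2]] with A = PJP^{-1}, so e^{tA} = P e^{tJ} P^{-1}.

For a Jordan block J_k(λ), e^{tJ_k(λ)} = e^{λt} · (I + tN + t^2 N^2/2! + ... + t^{k-1} N^{k-1}/(k-1)!) where N is the nilpotent superdiagonal part.

Assembling the blocks and conjugating back gives the entries of e^{tA} as shown above.

e^{tA} = [[e^{-2*t}, t*e^{-2*t}, 0], [0, e^{-2*t}, 0], [0, 2*t*e^{-2*t}, e^{-2*t}]]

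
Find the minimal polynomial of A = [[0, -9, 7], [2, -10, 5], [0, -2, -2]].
The characteristic polynomial factors as (x + 4)^3. The minimal polynomial is ∏(x - λ)^{k_λ} where k_λ is the size of the largest Jordan block at λ.

For λ = -4: rank(A + 4I) = 2, and the largest Jordan block has size 3 (the smallest k with rank((A + 4I)^k) = rank((A + 4I)^(k+1))).

So m_A(x) = (x + 4)^3.

m_A(x) = (x + 4)^3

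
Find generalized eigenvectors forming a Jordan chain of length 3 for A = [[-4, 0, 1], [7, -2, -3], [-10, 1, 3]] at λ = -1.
We seek v_1 ∈ ker((A + I)^3) \ ker((A + I)^2), then set v_{i+1} = (A + I) v_i.

One such chain is v_1 = [[0, 1, 0]]^T, v_2 = [[0, -1, 1]]^T, v_3 = [[1, -2, 3]]^T. Check: (A + I) v_3 = [[0, 0, 0]]^T = 0.

v_1 = [[0, 1, 0]]^T, v_2 = [[0, -1, 1]]^T, v_3 = [[1, -2, 3]]^T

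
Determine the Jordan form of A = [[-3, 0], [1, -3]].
J = [[-3, 1], [0, -3]]

The characteristic polynomial is det(xI - A) = (x + 3)^2, so the eigenvalues are -3 (algebraic multiplicity 2).

For λ = -3: rank(A + 3I) = 1, rank((A + 3I)^2) = 0. The eigenspace has dimension 2 - 1 = 1, so there is 1 Jordan block; the rank sequence gives block sizes [2].

Assembling the blocks gives the Jordan form J above.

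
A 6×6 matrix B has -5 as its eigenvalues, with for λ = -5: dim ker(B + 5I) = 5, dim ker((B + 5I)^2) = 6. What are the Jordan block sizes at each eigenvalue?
λ = -5: successive nullity increments [5, 1] count blocks of size ≥ k; block sizes are [2, 1, 1, 1, 1].

Jordan blocks: (-5, 2), (-5, 1), (-5, 1), (-5, 1), (-5, 1)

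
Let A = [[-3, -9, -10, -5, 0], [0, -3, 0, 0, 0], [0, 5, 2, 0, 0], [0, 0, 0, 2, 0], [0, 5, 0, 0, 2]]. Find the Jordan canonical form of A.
J = [[-3, 1, 0, 0, 0], [0, -3, 0, 0, 0], [0, 0, 2, 0, 0], [0, 0, 0, 2, 0], [0, 0, 0, 0, 2]]

The characteristic polynomial is det(xI - A) = (x - 2)^3(x + 3)^2, so the eigenvalues are -3 (algebraic multiplicity 2), 2 (algebraic multiplicity 3).

For λ = -3: rank(A + 3I) = 4, rank((A + 3I)^2) = 3. The eigenspace has dimension 5 - 4 = 1, so there is 1 Jordan block; the rank sequence gives block sizes [2].

For λ = 2: rank(A - 2I) = 2. The eigenspace has dimension 5 - 2 = 3, so there are 3 Jordan blocks; the rank sequence gives block sizes [1, 1, 1].

Assembling the blocks gives the Jordan form J above.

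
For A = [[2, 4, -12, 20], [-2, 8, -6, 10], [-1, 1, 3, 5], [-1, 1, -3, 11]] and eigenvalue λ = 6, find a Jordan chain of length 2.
v_1 = [[2, 1, 1, 1]]^T, v_2 = [[4, 2, 1, 1]]^T

We seek v_1 ∈ ker((A - 6I)^2) \ ker(A - 6I), then set v_{i+1} = (A - 6I) v_i.

One such chain is v_1 = [[2, 1, 1, 1]]^T, v_2 = [[4, 2, 1, 1]]^T. Check: (A - 6I) v_2 = [[0, 0, 0, 0]]^T = 0.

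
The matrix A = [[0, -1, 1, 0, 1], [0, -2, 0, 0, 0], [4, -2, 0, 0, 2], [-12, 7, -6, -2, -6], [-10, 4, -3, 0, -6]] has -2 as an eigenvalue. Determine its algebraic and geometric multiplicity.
The characteristic polynomial is (x + 2)^5, so the factor x + 2 appears with exponent 5: the algebraic multiplicity is 5.

rank(A + 2I) = 3, so the eigenspace has dimension 5 - 3 = 2: the geometric multiplicity is 2.

Since 2 < 5, A is not diagonalizable.

algebraic multiplicity 5, geometric multiplicity 2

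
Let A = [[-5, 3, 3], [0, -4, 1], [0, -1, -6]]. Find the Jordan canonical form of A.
J = [[-5, 1, 0], [0, -5, 0], [0, 0, -5]]

The characteristic polynomial is det(xI - A) = (x + 5)^3, so the eigenvalues are -5 (algebraic multiplicity 3).

For λ = -5: rank(A + 5I) = 1, rank((A + 5I)^2) = 0. The eigenspace has dimension 3 - 1 = 2, so there are 2 Jordan blocks; the rank sequence gives block sizes [2, 1].

Assembling the blocks gives the Jordan form J above.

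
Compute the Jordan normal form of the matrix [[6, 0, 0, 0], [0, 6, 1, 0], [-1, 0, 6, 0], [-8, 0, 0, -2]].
The characteristic polynomial is det(xI - A) = (x - 6)^3(x + 2), so the eigenvalues are -2 (algebraic multiplicity 1), 6 (algebraic multiplicity 3).

For λ = -2: algebraic multiplicity 1 gives one 1×1 block.

For λ = 6: rank(A - 6I) = 3, rank((A - 6I)^2) = 2, rank((A - 6I)^3) = 1. The eigenspace has dimension 4 - 3 = 1, so there is 1 Jordan block; the rank sequence gives block sizes [3].

Assembling the blocks gives the Jordan form J above.

J = [[-2, 0, 0, 0], [0, 6, 1, 0], [0, 0, 6, 1], [0, 0, 0, 6]]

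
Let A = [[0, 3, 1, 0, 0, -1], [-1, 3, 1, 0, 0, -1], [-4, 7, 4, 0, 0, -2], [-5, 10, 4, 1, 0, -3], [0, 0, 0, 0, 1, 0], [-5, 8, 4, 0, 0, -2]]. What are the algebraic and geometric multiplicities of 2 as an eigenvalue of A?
The characteristic polynomial is (x - 2)(x - 1)^5, so the factor x - 2 appears with exponent 1: the algebraic multiplicity is 1.

rank(A - 2I) = 5, so the eigenspace has dimension 6 - 5 = 1: the geometric multiplicity is 1.

algebraic multiplicity 1, geometric multiplicity 1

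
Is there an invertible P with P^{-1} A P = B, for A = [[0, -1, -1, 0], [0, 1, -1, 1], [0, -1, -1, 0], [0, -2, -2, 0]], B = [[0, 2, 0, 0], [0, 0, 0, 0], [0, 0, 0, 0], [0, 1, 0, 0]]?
Both have characteristic polynomial x^4, but the minimal polynomial of A is x^3 while the minimal polynomial of B is x^2. The minimal polynomial is a similarity invariant, so A and B are not similar.

No.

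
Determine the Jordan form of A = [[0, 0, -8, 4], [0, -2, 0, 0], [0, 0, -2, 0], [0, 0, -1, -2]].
J = [[-2, 1, 0, 0], [0, -2, 0, 0], [0, 0, -2, 0], [0, 0, 0, 0]]

The characteristic polynomial is det(xI - A) = x(x + 2)^3, so the eigenvalues are -2 (algebraic multiplicity 3), 0 (algebraic multiplicity 1).

For λ = -2: rank(A + 2I) = 2, rank((A + 2I)^2) = 1. The eigenspace has dimension 4 - 2 = 2, so there are 2 Jordan blocks; the rank sequence gives block sizes [2, 1].

For λ = 0: algebraic multiplicity 1 gives one 1×1 block.

Assembling the blocks gives the Jordan form J above.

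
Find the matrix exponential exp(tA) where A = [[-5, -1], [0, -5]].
e^{tA} = [[e^{-5*t}, -t*e^{-5*t}], [0, e^{-5*t}]]

A has Jordan form J = [[-5, 1], [0, -5]] with A = PJP^{-1}, so e^{tA} = P e^{tJ} P^{-1}.

For a Jordan block J_k(λ), e^{tJ_k(λ)} = e^{λt} · (I + tN + t^2 N^2/2! + ... + t^{k-1} N^{k-1}/(k-1)!) where N is the nilpotent superdiagonal part.

Assembling the blocks and conjugating back gives the entries of e^{tA} as shown above.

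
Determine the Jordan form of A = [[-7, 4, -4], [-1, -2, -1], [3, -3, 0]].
The characteristic polynomial is det(xI - A) = (x + 3)^3, so the eigenvalues are -3 (algebraic multiplicity 3).

For λ = -3: rank(A + 3I) = 1, rank((A + 3I)^2) = 0. The eigenspace has dimension 3 - 1 = 2, so there are 2 Jordan blocks; the rank sequence gives block sizes [2, 1].

Assembling the blocks gives the Jordan form J above.

J = [[-3, 1, 0], [0, -3, 0], [0, 0, -3]]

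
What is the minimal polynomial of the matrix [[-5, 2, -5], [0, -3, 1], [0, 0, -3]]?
m_A(x) = (x + 3)^2(x + 5)

The characteristic polynomial factors as (x + 3)^2(x + 5). The minimal polynomial is ∏(x - λ)^{k_λ} where k_λ is the size of the largest Jordan block at λ.

For λ = -5: rank(A + 5I) = 2, and the largest Jordan block has size 1 (the smallest k with rank((A + 5I)^k) = rank((A + 5I)^(k+1))).
For λ = -3: rank(A + 3I) = 2, and the largest Jordan block has size 2 (the smallest k with rank((A + 3I)^k) = rank((A + 3I)^(k+1))).

So m_A(x) = (x + 3)^2(x + 5).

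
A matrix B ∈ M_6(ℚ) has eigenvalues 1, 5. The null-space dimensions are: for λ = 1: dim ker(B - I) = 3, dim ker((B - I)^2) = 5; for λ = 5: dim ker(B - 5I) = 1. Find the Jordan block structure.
Jordan blocks: (1, 2), (1, 2), (1, 1), (5, 1)

λ = 1: successive nullity increments [3, 2] count blocks of size ≥ k; block sizes are [2, 2, 1].
λ = 5: successive nullity increments [1] count blocks of size ≥ k; block sizes are [1].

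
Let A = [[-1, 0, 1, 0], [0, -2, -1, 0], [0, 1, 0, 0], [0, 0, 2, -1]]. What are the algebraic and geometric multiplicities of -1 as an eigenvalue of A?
The characteristic polynomial is (x + 1)^4, so the factor x + 1 appears with exponent 4: the algebraic multiplicity is 4.

rank(A + I) = 2, so the eigenspace has dimension 4 - 2 = 2: the geometric multiplicity is 2.

Since 2 < 4, A is not diagonalizable.

algebraic multiplicity 4, geometric multiplicity 2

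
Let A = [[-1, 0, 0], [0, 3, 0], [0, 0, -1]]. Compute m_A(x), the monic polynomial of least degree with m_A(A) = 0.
m_A(x) = (x - 3)(x + 1)

The characteristic polynomial factors as (x - 3)(x + 1)^2. The minimal polynomial is ∏(x - λ)^{k_λ} where k_λ is the size of the largest Jordan block at λ.

For λ = -1: rank(A + I) = 1, and the largest Jordan block has size 1 (the smallest k with rank((A + I)^k) = rank((A + I)^(k+1))).
For λ = 3: rank(A - 3I) = 2, and the largest Jordan block has size 1 (the smallest k with rank((A - 3I)^k) = rank((A - 3I)^(k+1))).

So m_A(x) = (x - 3)(x + 1).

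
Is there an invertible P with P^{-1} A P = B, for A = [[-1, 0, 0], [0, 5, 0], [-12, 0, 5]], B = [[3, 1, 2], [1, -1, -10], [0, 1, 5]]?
No.

trace(A) = 9 but trace(B) = 7. The trace is a similarity invariant, so A and B are not similar.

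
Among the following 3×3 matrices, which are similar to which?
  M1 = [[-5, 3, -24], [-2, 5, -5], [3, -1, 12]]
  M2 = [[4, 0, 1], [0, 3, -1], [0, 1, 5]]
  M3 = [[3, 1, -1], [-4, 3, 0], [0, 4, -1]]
Characteristic polynomials: χ_{M1} = (x - 4)^3, χ_{M2} = (x - 4)^3, χ_{M3} = (x - 3)(x - 1)^2.

{M1, M2}: invariant factors (x - 4)^3.

{M3}: invariant factors (x - 3)(x - 1)^2.

Matrices are similar if and only if their invariant-factor lists agree; the partition into similarity classes is {M1, M2}, {M3}.

2 classes: {M1, M2}, {M3}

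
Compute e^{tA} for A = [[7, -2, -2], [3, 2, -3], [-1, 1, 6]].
e^{tA} = [[(2*t + 1)*e^{5*t}, -2*t*e^{5*t}, -2*t*e^{5*t}], [3*t*e^{5*t}, (1 - 3*t)*e^{5*t}, -3*t*e^{5*t}], [-t*e^{5*t}, t*e^{5*t}, (t + 1)*e^{5*t}]]

A has Jordan form J = [[5, 1, 0], [0, 5, 0], [0, 0, 5]] with A = PJP^{-1}, so e^{tA} = P e^{tJ} P^{-1}.

For a Jordan block J_k(λ), e^{tJ_k(λ)} = e^{λt} · (I + tN + t^2 N^2/2! + ... + t^{k-1} N^{k-1}/(k-1)!) where N is the nilpotent superdiagonal part.

Assembling the blocks and conjugating back gives the entries of e^{tA} as shown above.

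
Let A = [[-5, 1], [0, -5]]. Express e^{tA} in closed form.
A has Jordan form J = [[-5, 1], [0, -5]] with A = PJP^{-1}, so e^{tA} = P e^{tJ} P^{-1}.

For a Jordan block J_k(λ), e^{tJ_k(λ)} = e^{λt} · (I + tN + t^2 N^2/2! + ... + t^{k-1} N^{k-1}/(k-1)!) where N is the nilpotent superdiagonal part.

Assembling the blocks and conjugating back gives the entries of e^{tA} as shown above.

e^{tA} = [[e^{-5*t}, t*e^{-5*t}], [0, e^{-5*t}]]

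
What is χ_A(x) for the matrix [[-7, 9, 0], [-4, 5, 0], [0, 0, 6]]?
xI - A = [[x + 7, -9, 0], [4, x - 5, 0], [0, 0, x - 6]].

Expanding det(xI - A) along the first row:
det(xI - A) = + (x + 7)·det([[x - 5, 0], [0, x - 6]]) - (-9)·det([[4, 0], [0, x - 6]]) + (0)·det([[4, x - 5], [0, 0]]).

Evaluating gives χ_A(x) = x^3 - 4x^2 - 11x - 6 = (x - 6)(x + 1)^2.

χ_A(x) = (x - 6)(x + 1)^2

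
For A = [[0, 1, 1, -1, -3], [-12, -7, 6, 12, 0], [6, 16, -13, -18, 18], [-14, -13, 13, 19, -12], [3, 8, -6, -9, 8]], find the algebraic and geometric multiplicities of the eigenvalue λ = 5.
algebraic multiplicity 2, geometric multiplicity 1

The characteristic polynomial is (x - 5)^2(x + 1)^3, so the factor x - 5 appears with exponent 2: the algebraic multiplicity is 2.

rank(A - 5I) = 4, so the eigenspace has dimension 5 - 4 = 1: the geometric multiplicity is 1.

Since 1 < 2, A is not diagonalizable.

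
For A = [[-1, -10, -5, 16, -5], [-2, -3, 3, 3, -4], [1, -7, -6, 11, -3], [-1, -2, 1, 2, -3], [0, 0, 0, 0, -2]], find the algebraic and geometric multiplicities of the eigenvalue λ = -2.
algebraic multiplicity 5, geometric multiplicity 3

The characteristic polynomial is (x + 2)^5, so the factor x + 2 appears with exponent 5: the algebraic multiplicity is 5.

rank(A + 2I) = 2, so the eigenspace has dimension 5 - 2 = 3: the geometric multiplicity is 3.

Since 3 < 5, A is not diagonalizable.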